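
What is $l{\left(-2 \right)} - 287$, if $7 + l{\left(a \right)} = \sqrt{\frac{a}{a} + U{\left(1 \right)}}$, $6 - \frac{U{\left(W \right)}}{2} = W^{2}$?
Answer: $-294 + \sqrt{11} \approx -290.68$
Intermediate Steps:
$U{\left(W \right)} = 12 - 2 W^{2}$
$l{\left(a \right)} = -7 + \sqrt{11}$ ($l{\left(a \right)} = -7 + \sqrt{\frac{a}{a} + \left(12 - 2 \cdot 1^{2}\right)} = -7 + \sqrt{1 + \left(12 - 2\right)} = -7 + \sqrt{1 + 10} = -7 + \sqrt{11}$)
$l{\left(-2 \right)} - 287 = \left(-7 + \sqrt{11}\right) - 287 = -294 + \sqrt{11}$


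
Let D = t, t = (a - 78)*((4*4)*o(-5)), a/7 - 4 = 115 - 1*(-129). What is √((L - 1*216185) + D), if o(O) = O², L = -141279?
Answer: 2*√76434 ≈ 552.93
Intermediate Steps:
a = 1736 (a = 28 + 7*(115 - 1*(-129)) = 28 + 7*(115 + 129) = 28 + 7*244 = 28 + 1708 = 1736)
t = 663200 (t = (1736 - 78)*((4*4)*(-5)²) = 1658*(16*25) = 1658*400 = 663200)
D = 663200
√((L - 1*216185) + D) = √((-141279 - 1*216185) + 663200) = √((-141279 - 216185) + 663200) = √(-357464 + 663200) = √305736 = 2*√76434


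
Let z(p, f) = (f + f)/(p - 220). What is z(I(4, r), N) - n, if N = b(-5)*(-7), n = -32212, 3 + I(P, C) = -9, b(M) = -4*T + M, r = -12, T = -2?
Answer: 3736613/116 ≈ 32212.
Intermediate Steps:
b(M) = 8 + M (b(M) = -4*(-2) + M = 8 + M)
I(P, C) = -12 (I(P, C) = -3 - 9 = -12)
N = -21 (N = (8 - 5)*(-7) = 3*(-7) = -21)
z(p, f) = 2*f/(-220 + p) (z(p, f) = (2*f)/(-220 + p) = 2*f/(-220 + p))
z(I(4, r), N) - n = 2*(-21)/(-220 - 12) - 1*(-32212) = 2*(-21)/(-232) + 32212 = 2*(-21)*(-1/232) + 32212 = 21/116 + 32212 = 3736613/116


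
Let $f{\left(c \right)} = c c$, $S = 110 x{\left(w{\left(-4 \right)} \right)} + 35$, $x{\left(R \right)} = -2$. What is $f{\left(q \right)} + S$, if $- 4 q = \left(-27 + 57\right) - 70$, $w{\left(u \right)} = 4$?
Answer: $-85$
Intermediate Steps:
$S = -185$ ($S = 110 \left(-2\right) + 35 = -220 + 35 = -185$)
$q = 10$ ($q = - \frac{\left(-27 + 57\right) - 70}{4} = - \frac{30 - 70}{4} = \left(- \frac{1}{4}\right) \left(-40\right) = 10$)
$f{\left(c \right)} = c^{2}$
$f{\left(q \right)} + S = 10^{2} - 185 = 100 - 185 = -85$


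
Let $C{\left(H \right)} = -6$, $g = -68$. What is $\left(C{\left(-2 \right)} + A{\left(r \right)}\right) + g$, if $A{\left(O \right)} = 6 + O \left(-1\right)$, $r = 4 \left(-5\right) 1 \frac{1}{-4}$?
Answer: $-73$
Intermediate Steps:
$r = 5$ ($r = - 20 \cdot 1 \left(- \frac{1}{4}\right) = \left(-20\right) \left(- \frac{1}{4}\right) = 5$)
$A{\left(O \right)} = 6 - O$
$\left(C{\left(-2 \right)} + A{\left(r \right)}\right) + g = \left(-6 + \left(6 - 5\right)\right) - 68 = \left(-6 + 1\right) - 68 = -5 - 68 = -73$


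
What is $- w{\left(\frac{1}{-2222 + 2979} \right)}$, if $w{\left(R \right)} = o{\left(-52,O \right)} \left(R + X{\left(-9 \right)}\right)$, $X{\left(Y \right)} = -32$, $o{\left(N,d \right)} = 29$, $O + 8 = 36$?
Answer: $\frac{702467}{757} \approx 927.96$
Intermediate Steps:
$O = 28$ ($O = -8 + 36 = 28$)
$w{\left(R \right)} = -928 + 29 R$ ($w{\left(R \right)} = 29 \left(R - 32\right) = 29 \left(-32 + R\right) = -928 + 29 R$)
$- w{\left(\frac{1}{-2222 + 2979} \right)} = - (-928 + \frac{29}{-2222 + 2979}) = - (-928 + \frac{29}{757}) = \left(-1\right) \left(- \frac{702467}{757}\right) = \frac{702467}{757}$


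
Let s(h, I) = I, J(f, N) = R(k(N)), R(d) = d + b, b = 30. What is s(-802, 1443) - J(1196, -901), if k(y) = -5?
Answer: 1418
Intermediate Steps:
R(d) = 30 + d (R(d) = d + 30 = 30 + d)
J(f, N) = 25 (J(f, N) = 30 - 5 = 25)
s(-802, 1443) - J(1196, -901) = 1443 - 1*25 = 1443 - 25 = 1418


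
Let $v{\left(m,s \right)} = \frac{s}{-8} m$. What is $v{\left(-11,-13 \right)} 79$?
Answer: $- \frac{11297}{8} \approx -1412.1$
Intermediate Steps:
$v{\left(m,s \right)} = - \frac{m s}{8}$ ($v{\left(m,s \right)} = s \left(- \frac{1}{8}\right) m = - \frac{s}{8} m = - \frac{m s}{8}$)
$v{\left(-11,-13 \right)} 79 = \left(- \frac{1}{8}\right) \left(-11\right) \left(-13\right) 79 = \left(- \frac{143}{8}\right) 79 = - \frac{11297}{8}$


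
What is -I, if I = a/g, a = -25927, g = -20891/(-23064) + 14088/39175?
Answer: 23425879349400/1143330557 ≈ 20489.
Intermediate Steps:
g = 1143330557/903532200 (g = -20891*(-1/23064) + 14088*(1/39175) = 20891/23064 + 14088/39175 = 1143330557/903532200 ≈ 1.2654)
I = -23425879349400/1143330557 (I = -25927/1143330557/903532200 = -25927*903532200/1143330557 = -23425879349400/1143330557 ≈ -20489.)
-I = -1*(-23425879349400/1143330557) = 23425879349400/1143330557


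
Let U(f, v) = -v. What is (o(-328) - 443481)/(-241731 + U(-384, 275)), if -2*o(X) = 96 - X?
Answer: 19291/10522 ≈ 1.8334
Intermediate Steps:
o(X) = -48 + X/2 (o(X) = -(96 - X)/2 = -48 + X/2)
(o(-328) - 443481)/(-241731 + U(-384, 275)) = ((-48 + (½)*(-328)) - 443481)/(-241731 - 1*275) = ((-48 - 164) - 443481)/(-241731 - 275) = (-212 - 443481)/(-242006) = -443693*(-1/242006) = 19291/10522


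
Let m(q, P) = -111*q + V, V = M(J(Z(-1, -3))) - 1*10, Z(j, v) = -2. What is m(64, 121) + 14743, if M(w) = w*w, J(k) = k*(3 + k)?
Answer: 7633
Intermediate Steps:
M(w) = w²
V = -6 (V = (-2*(3 - 2))² - 1*10 = (-2*1)² - 10 = (-2)² - 10 = 4 - 10 = -6)
m(q, P) = -6 - 111*q (m(q, P) = -111*q - 6 = -6 - 111*q)
m(64, 121) + 14743 = (-6 - 111*64) + 14743 = (-6 - 7104) + 14743 = -7110 + 14743 = 7633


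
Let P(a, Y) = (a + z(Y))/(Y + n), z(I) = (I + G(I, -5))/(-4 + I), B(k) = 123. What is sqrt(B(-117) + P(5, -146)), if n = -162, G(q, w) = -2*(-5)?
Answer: sqrt(656237967)/2310 ≈ 11.090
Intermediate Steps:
G(q, w) = 10
z(I) = (10 + I)/(-4 + I) (z(I) = (I + 10)/(-4 + I) = (10 + I)/(-4 + I))
P(a, Y) = (a + (10 + Y)/(-4 + Y))/(-162 + Y) (P(a, Y) = (a + (10 + Y)/(-4 + Y))/(Y - 162) = (a + (10 + Y)/(-4 + Y))/(-162 + Y))
sqrt(B(-117) + P(5, -146)) = sqrt(123 + (10 - 146 + 5*(-4 - 146))/((-162 - 146)*(-4 - 146))) = sqrt(123 + (10 - 146 + 5*(-150))/(-308*(-150))) = sqrt(123 - 1/308*(-1/150)*(10 - 146 - 750)) = sqrt(123 - 1/308*(-1/150)*(-886)) = sqrt(123 - 443/23100) = sqrt(2840857/23100) = sqrt(656237967)/2310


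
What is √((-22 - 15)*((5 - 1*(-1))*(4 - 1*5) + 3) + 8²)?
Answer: 5*√7 ≈ 13.229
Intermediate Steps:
√((-22 - 15)*((5 - 1*(-1))*(4 - 1*5) + 3) + 8²) = √(-37*((5 + 1)*(4 - 5) + 3) + 64) = √(-37*(6*(-1) + 3) + 64) = √(-37*(-6 + 3) + 64) = √(-37*(-3) + 64) = √(111 + 64) = √175 = 5*√7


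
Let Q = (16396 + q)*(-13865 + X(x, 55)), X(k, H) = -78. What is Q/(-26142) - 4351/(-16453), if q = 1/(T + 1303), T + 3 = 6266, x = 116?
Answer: 28458939227589095/3254244990516 ≈ 8745.2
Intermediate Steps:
T = 6263 (T = -3 + 6266 = 6263)
q = 1/7566 (q = 1/(6263 + 1303) = 1/7566 ≈ 0.00013217)
Q = -1729658946191/7566 (Q = (16396 + 1/7566)*(-13865 - 78) = (124052137/7566)*(-13943) = -1729658946191/7566 ≈ -2.2861e+8)
Q/(-26142) - 4351/(-16453) = -1729658946191/7566/(-26142) - 4351/(-16453) = -1729658946191/7566*(-1/26142) - 4351*(-1/16453) = 1729658946191/197790372 + 4351/16453 = 28458939227589095/3254244990516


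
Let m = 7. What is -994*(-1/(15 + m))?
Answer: 497/11 ≈ 45.182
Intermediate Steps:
-994*(-1/(15 + m)) = -994*(-1/(15 + 7)) = -994/(22*(-1)) = -994/(-22) = -994*(-1/22) = 497/11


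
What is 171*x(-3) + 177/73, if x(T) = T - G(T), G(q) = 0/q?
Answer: -37272/73 ≈ -510.58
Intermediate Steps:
G(q) = 0
x(T) = T (x(T) = T - 1*0 = T + 0 = T)
171*x(-3) + 177/73 = 171*(-3) + 177/73 = -513 + 177*(1/73) = -513 + 177/73 = -37272/73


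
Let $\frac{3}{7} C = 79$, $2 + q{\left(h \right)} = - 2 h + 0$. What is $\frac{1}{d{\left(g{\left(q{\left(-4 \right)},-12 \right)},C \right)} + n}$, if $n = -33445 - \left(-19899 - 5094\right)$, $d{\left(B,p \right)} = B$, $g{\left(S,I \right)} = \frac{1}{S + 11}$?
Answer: $- \frac{17}{143683} \approx -0.00011832$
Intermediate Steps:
$q{\left(h \right)} = -2 - 2 h$ ($q{\left(h \right)} = -2 + \left(- 2 h + 0\right) = -2 - 2 h$)
$C = \frac{553}{3}$ ($C = \frac{7}{3} \cdot 79 = \frac{553}{3} \approx 184.33$)
$g{\left(S,I \right)} = \frac{1}{11 + S}$
$n = -8452$ ($n = -33445 - -24993 = -33445 + 24993 = -8452$)
$\frac{1}{d{\left(g{\left(q{\left(-4 \right)},-12 \right)},C \right)} + n} = \frac{1}{\frac{1}{11 - -6} - 8452} = \frac{1}{\frac{1}{11 + \left(-2 + 8\right)} - 8452} = \frac{1}{\frac{1}{11 + 6} - 8452} = \frac{1}{\frac{1}{17} - 8452} = \frac{1}{- \frac{143683}{17}} = - \frac{17}{143683}$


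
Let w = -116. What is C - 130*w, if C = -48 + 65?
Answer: 15097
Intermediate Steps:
C = 17
C - 130*w = 17 - 130*(-116) = 17 + 15080 = 15097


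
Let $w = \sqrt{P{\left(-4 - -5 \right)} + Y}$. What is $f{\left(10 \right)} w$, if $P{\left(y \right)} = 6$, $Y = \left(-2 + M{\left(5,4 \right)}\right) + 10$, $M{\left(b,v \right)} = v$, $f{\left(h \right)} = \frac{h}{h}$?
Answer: $3 \sqrt{2} \approx 4.2426$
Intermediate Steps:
$f{\left(h \right)} = 1$
$Y = 12$ ($Y = \left(-2 + 4\right) + 10 = 2 + 10 = 12$)
$w = 3 \sqrt{2}$ ($w = \sqrt{6 + 12} = \sqrt{18} = 3 \sqrt{2} \approx 4.2426$)
$f{\left(10 \right)} w = 1 \cdot 3 \sqrt{2} = 3 \sqrt{2}$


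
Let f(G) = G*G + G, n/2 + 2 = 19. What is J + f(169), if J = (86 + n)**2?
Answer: 43130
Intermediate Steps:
n = 34 (n = -4 + 2*19 = -4 + 38 = 34)
f(G) = G + G**2 (f(G) = G**2 + G = G + G**2)
J = 14400 (J = (86 + 34)**2 = 120**2 = 14400)
J + f(169) = 14400 + 169*(1 + 169) = 14400 + 169*170 = 14400 + 28730 = 43130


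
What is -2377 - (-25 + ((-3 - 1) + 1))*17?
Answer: -1901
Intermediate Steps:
-2377 - (-25 + ((-3 - 1) + 1))*17 = -2377 - (-25 + (-4 + 1))*17 = -2377 - (-25 - 3)*17 = -2377 - (-28)*17 = -2377 - 1*(-476) = -2377 + 476 = -1901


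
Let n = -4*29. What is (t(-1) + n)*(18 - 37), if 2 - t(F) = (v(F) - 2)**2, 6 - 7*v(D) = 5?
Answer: 109345/49 ≈ 2231.5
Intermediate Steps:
v(D) = 1/7 (v(D) = 6/7 - 1/7*5 = 6/7 - 5/7 = 1/7)
n = -116
t(F) = -71/49 (t(F) = 2 - (1/7 - 2)**2 = 2 - (-13/7)**2 = 2 - 1*169/49 = 2 - 169/49 = -71/49)
(t(-1) + n)*(18 - 37) = (-71/49 - 116)*(18 - 37) = -5755/49*(-19) = 109345/49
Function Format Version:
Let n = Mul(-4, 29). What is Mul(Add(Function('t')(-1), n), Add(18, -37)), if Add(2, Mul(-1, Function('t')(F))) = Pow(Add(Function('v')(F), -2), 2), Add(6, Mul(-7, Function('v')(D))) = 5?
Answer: Rational(109345, 49) ≈ 2231.5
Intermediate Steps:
Function('v')(D) = Rational(1, 7) (Function('v')(D) = Add(Rational(6, 7), Mul(Rational(-1, 7), 5)) = Add(Rational(6, 7), Rational(-5, 7)) = Rational(1, 7))
n = -116
Function('t')(F) = Rational(-71, 49) (Function('t')(F) = Add(2, Mul(-1, Pow(Add(Rational(1, 7), -2), 2))) = Add(2, Mul(-1, Pow(Rational(-13, 7), 2))) = Add(2, Mul(-1, Rational(169, 49))) = Add(2, Rational(-169, 49)) = Rational(-71, 49))
Mul(Add(Function('t')(-1), n), Add(18, -37)) = Mul(Add(Rational(-71, 49), -116), Add(18, -37)) = Mul(Rational(-5755, 49), -19) = Rational(109345, 49)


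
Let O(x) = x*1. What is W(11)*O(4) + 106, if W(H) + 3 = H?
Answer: 138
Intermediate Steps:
O(x) = x
W(H) = -3 + H
W(11)*O(4) + 106 = (-3 + 11)*4 + 106 = 8*4 + 106 = 32 + 106 = 138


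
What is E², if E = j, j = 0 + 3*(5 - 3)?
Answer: 36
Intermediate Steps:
j = 6 (j = 0 + 3*2 = 0 + 6 = 6)
E = 6
E² = 6² = 36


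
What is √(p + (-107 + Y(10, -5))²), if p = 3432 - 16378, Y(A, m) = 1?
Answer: 3*I*√190 ≈ 41.352*I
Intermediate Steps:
p = -12946
√(p + (-107 + Y(10, -5))²) = √(-12946 + (-107 + 1)²) = √(-12946 + (-106)²) = √(-12946 + 11236) = √(-1710) = 3*I*√190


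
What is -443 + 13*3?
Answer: -404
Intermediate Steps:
-443 + 13*3 = -443 + 39 = -404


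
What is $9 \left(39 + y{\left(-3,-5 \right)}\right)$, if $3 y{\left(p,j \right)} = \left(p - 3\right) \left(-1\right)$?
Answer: $369$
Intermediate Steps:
$y{\left(p,j \right)} = 1 - \frac{p}{3}$ ($y{\left(p,j \right)} = \frac{\left(p - 3\right) \left(-1\right)}{3} = \frac{\left(-3 + p\right) \left(-1\right)}{3} = \frac{3 - p}{3} = 1 - \frac{p}{3}$)
$9 \left(39 + y{\left(-3,-5 \right)}\right) = 9 \left(39 + \left(1 - -1\right)\right) = 9 \left(39 + \left(1 + 1\right)\right) = 9 \left(39 + 2\right) = 9 \cdot 41 = 369$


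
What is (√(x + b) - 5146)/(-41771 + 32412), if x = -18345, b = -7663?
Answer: 5146/9359 - 2*I*√6502/9359 ≈ 0.54984 - 0.017232*I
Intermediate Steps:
(√(x + b) - 5146)/(-41771 + 32412) = (√(-18345 - 7663) - 5146)/(-41771 + 32412) = (√(-26008) - 5146)/(-9359) = (2*I*√6502 - 5146)*(-1/9359) = (-5146 + 2*I*√6502)*(-1/9359) = 5146/9359 - 2*I*√6502/9359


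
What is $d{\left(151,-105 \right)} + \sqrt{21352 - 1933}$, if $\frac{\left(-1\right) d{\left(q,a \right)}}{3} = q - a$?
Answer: $-768 + \sqrt{19419} \approx -628.65$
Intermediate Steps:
$d{\left(q,a \right)} = - 3 q + 3 a$ ($d{\left(q,a \right)} = - 3 \left(q - a\right) = - 3 q + 3 a$)
$d{\left(151,-105 \right)} + \sqrt{21352 - 1933} = \left(\left(-3\right) 151 + 3 \left(-105\right)\right) + \sqrt{21352 - 1933} = \left(-453 - 315\right) + \sqrt{19419} = -768 + \sqrt{19419}$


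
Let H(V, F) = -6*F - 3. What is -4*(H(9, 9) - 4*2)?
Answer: 260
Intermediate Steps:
H(V, F) = -3 - 6*F
-4*(H(9, 9) - 4*2) = -4*((-3 - 6*9) - 4*2) = -4*((-3 - 54) - 8) = -4*(-57 - 8) = -4*(-65) = 260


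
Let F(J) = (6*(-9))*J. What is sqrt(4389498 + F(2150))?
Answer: 27*sqrt(5862) ≈ 2067.2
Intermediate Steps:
F(J) = -54*J
sqrt(4389498 + F(2150)) = sqrt(4389498 - 54*2150) = sqrt(4389498 - 116100) = sqrt(4273398) = 27*sqrt(5862)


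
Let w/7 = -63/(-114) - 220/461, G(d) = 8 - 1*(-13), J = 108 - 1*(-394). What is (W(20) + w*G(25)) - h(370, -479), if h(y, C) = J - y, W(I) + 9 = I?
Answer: -1925491/17518 ≈ -109.92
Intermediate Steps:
W(I) = -9 + I
J = 502 (J = 108 + 394 = 502)
G(d) = 21 (G(d) = 8 + 13 = 21)
w = 9247/17518 (w = 7*(-63/(-114) - 220/461) = 7*(-63*(-1/114) - 220*1/461) = 7*(21/38 - 220/461) = 7*(1321/17518) = 9247/17518 ≈ 0.52786)
h(y, C) = 502 - y
(W(20) + w*G(25)) - h(370, -479) = ((-9 + 20) + (9247/17518)*21) - (502 - 1*370) = (11 + 194187/17518) - (502 - 370) = 386885/17518 - 1*132 = 386885/17518 - 132 = -1925491/17518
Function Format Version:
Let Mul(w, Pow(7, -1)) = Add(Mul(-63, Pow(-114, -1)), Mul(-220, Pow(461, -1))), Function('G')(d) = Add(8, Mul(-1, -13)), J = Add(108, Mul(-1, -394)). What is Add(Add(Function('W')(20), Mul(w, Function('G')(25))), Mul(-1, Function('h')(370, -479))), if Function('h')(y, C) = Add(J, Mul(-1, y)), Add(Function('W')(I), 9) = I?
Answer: Rational(-1925491, 17518) ≈ -109.92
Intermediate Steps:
Function('W')(I) = Add(-9, I)
J = 502 (J = Add(108, 394) = 502)
Function('G')(d) = 21 (Function('G')(d) = Add(8, 13) = 21)
w = Rational(9247, 17518) (w = Mul(7, Add(Mul(-63, Pow(-114, -1)), Mul(-220, Pow(461, -1)))) = Mul(7, Add(Mul(-63, Rational(-1, 114)), Mul(-220, Rational(1, 461)))) = Mul(7, Add(Rational(21, 38), Rational(-220, 461))) = Mul(7, Rational(1321, 17518)) = Rational(9247, 17518) ≈ 0.52786)
Function('h')(y, C) = Add(502, Mul(-1, y))
Add(Add(Function('W')(20), Mul(w, Function('G')(25))), Mul(-1, Function('h')(370, -479))) = Add(Add(Add(-9, 20), Mul(Rational(9247, 17518), 21)), Mul(-1, Add(502, Mul(-1, 370)))) = Add(Add(11, Rational(194187, 17518)), Mul(-1, Add(502, -370))) = Add(Rational(386885, 17518), Mul(-1, 132)) = Add(Rational(386885, 17518), -132) = Rational(-1925491, 17518)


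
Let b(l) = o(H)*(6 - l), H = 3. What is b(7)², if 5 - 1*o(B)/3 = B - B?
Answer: 225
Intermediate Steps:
o(B) = 15 (o(B) = 15 - 3*(B - B) = 15 - 3*0 = 15 + 0 = 15)
b(l) = 90 - 15*l (b(l) = 15*(6 - l) = 90 - 15*l)
b(7)² = (90 - 15*7)² = (90 - 105)² = (-15)² = 225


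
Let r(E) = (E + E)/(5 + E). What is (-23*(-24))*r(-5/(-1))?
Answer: 552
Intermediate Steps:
r(E) = 2*E/(5 + E) (r(E) = (2*E)/(5 + E) = 2*E/(5 + E))
(-23*(-24))*r(-5/(-1)) = (-23*(-24))*(2*(-5/(-1))/(5 - 5/(-1))) = 552*(2*(-5*(-1))/(5 - 5*(-1))) = 552*(2*5/(5 + 5)) = 552*(2*5/10) = 552*(2*5*(⅒)) = 552*1 = 552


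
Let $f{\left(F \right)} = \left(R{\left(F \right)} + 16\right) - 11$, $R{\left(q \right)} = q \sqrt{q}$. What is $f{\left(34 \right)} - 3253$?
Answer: $-3248 + 34 \sqrt{34} \approx -3049.7$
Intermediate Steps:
$R{\left(q \right)} = q^{\frac{3}{2}}$
$f{\left(F \right)} = 5 + F^{\frac{3}{2}}$ ($f{\left(F \right)} = \left(F^{\frac{3}{2}} + 16\right) - 11 = \left(16 + F^{\frac{3}{2}}\right) - 11 = 5 + F^{\frac{3}{2}}$)
$f{\left(34 \right)} - 3253 = \left(5 + 34^{\frac{3}{2}}\right) - 3253 = \left(5 + 34 \sqrt{34}\right) - 3253 = -3248 + 34 \sqrt{34}$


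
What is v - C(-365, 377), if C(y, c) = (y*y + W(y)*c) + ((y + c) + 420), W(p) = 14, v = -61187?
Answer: -200122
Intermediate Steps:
C(y, c) = 420 + y + y**2 + 15*c (C(y, c) = (y*y + 14*c) + ((y + c) + 420) = (y**2 + 14*c) + ((c + y) + 420) = (y**2 + 14*c) + (420 + c + y) = 420 + y + y**2 + 15*c)
v - C(-365, 377) = -61187 - (420 - 365 + (-365)**2 + 15*377) = -61187 - (420 - 365 + 133225 + 5655) = -61187 - 1*138935 = -61187 - 138935 = -200122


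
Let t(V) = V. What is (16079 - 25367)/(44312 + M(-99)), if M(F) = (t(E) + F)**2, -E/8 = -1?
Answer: -3096/17531 ≈ -0.17660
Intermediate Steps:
E = 8 (E = -8*(-1) = 8)
M(F) = (8 + F)**2
(16079 - 25367)/(44312 + M(-99)) = (16079 - 25367)/(44312 + (8 - 99)**2) = -9288/(44312 + (-91)**2) = -9288/(44312 + 8281) = -9288/52593 = -9288*1/52593 = -3096/17531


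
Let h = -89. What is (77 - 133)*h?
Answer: 4984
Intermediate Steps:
(77 - 133)*h = (77 - 133)*(-89) = -56*(-89) = 4984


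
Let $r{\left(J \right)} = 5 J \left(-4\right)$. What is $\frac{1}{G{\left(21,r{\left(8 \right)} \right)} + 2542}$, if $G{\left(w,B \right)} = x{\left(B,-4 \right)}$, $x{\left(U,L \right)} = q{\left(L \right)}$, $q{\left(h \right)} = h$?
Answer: $\frac{1}{2538} \approx 0.00039401$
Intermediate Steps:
$x{\left(U,L \right)} = L$
$r{\left(J \right)} = - 20 J$
$G{\left(w,B \right)} = -4$
$\frac{1}{G{\left(21,r{\left(8 \right)} \right)} + 2542} = \frac{1}{-4 + 2542} = \frac{1}{2538}$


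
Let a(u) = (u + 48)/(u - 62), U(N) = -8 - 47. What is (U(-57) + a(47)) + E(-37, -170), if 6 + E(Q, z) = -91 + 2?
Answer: -469/3 ≈ -156.33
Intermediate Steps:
U(N) = -55
E(Q, z) = -95 (E(Q, z) = -6 + (-91 + 2) = -6 - 89 = -95)
a(u) = (48 + u)/(-62 + u)
(U(-57) + a(47)) + E(-37, -170) = (-55 + (48 + 47)/(-62 + 47)) - 95 = (-55 + 95/(-15)) - 95 = (-55 - 1/15*95) - 95 = (-55 - 19/3) - 95 = -184/3 - 95 = -469/3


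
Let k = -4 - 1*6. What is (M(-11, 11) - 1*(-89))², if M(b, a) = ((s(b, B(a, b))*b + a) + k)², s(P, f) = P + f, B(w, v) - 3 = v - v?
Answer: 64160100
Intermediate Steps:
B(w, v) = 3 (B(w, v) = 3 + (v - v) = 3 + 0 = 3)
k = -10 (k = -4 - 6 = -10)
M(b, a) = (-10 + a + b*(3 + b))² (M(b, a) = (((b + 3)*b + a) - 10)² = (((3 + b)*b + a) - 10)² = ((b*(3 + b) + a) - 10)² = ((a + b*(3 + b)) - 10)² = (-10 + a + b*(3 + b))²)
(M(-11, 11) - 1*(-89))² = ((-10 + 11 - 11*(3 - 11))² - 1*(-89))² = ((-10 + 11 - 11*(-8))² + 89)² = ((-10 + 11 + 88)² + 89)² = (89² + 89)² = (7921 + 89)² = 8010² = 64160100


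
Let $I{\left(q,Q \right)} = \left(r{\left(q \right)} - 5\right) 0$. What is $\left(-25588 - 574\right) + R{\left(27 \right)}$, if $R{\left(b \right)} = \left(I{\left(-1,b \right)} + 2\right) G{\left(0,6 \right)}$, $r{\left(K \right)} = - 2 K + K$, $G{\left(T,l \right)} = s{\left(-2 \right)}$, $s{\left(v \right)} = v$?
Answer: $-26166$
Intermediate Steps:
$G{\left(T,l \right)} = -2$
$r{\left(K \right)} = - K$
$I{\left(q,Q \right)} = 0$ ($I{\left(q,Q \right)} = \left(- q - 5\right) 0 = \left(-5 - q\right) 0 = 0$)
$R{\left(b \right)} = -4$ ($R{\left(b \right)} = \left(0 + 2\right) \left(-2\right) = 2 \left(-2\right) = -4$)
$\left(-25588 - 574\right) + R{\left(27 \right)} = \left(-25588 - 574\right) - 4 = -26162 - 4 = -26166$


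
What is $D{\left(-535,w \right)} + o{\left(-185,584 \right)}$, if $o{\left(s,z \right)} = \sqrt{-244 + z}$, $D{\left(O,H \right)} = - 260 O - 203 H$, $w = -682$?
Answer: $277546 + 2 \sqrt{85} \approx 2.7756 \cdot 10^{5}$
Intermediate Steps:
$D{\left(-535,w \right)} + o{\left(-185,584 \right)} = \left(\left(-260\right) \left(-535\right) - -138446\right) + \sqrt{-244 + 584} = \left(139100 + 138446\right) + \sqrt{340} = 277546 + 2 \sqrt{85}$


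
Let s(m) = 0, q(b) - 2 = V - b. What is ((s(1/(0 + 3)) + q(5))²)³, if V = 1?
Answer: 64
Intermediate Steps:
q(b) = 3 - b (q(b) = 2 + (1 - b) = 3 - b)
((s(1/(0 + 3)) + q(5))²)³ = ((0 + (3 - 1*5))²)³ = ((0 + (3 - 5))²)³ = ((0 - 2)²)³ = ((-2)²)³ = 4³ = 64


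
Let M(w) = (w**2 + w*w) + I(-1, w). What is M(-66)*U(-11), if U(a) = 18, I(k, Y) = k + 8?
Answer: 156942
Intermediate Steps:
I(k, Y) = 8 + k
M(w) = 7 + 2*w**2 (M(w) = (w**2 + w*w) + (8 - 1) = (w**2 + w**2) + 7 = 2*w**2 + 7 = 7 + 2*w**2)
M(-66)*U(-11) = (7 + 2*(-66)**2)*18 = (7 + 2*4356)*18 = (7 + 8712)*18 = 8719*18 = 156942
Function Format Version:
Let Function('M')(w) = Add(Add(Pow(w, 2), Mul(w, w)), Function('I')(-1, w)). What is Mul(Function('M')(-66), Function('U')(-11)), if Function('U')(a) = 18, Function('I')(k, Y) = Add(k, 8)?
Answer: 156942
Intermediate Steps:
Function('I')(k, Y) = Add(8, k)
Function('M')(w) = Add(7, Mul(2, Pow(w, 2))) (Function('M')(w) = Add(Add(Pow(w, 2), Mul(w, w)), Add(8, -1)) = Add(Add(Pow(w, 2), Pow(w, 2)), 7) = Add(Mul(2, Pow(w, 2)), 7) = Add(7, Mul(2, Pow(w, 2))))
Mul(Function('M')(-66), Function('U')(-11)) = Mul(Add(7, Mul(2, Pow(-66, 2))), 18) = Mul(Add(7, Mul(2, 4356)), 18) = Mul(Add(7, 8712), 18) = Mul(8719, 18) = 156942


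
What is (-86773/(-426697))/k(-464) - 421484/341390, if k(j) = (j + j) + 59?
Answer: -11165411517063/9041950513805 ≈ -1.2348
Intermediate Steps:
k(j) = 59 + 2*j (k(j) = 2*j + 59 = 59 + 2*j)
(-86773/(-426697))/k(-464) - 421484/341390 = (-86773/(-426697))/(59 + 2*(-464)) - 421484/341390 = (-86773*(-1/426697))/(59 - 928) - 421484*1/341390 = (86773/426697)/(-869) - 30106/24385 = (86773/426697)*(-1/869) - 30106/24385 = -86773/370799693 - 30106/24385 = -11165411517063/9041950513805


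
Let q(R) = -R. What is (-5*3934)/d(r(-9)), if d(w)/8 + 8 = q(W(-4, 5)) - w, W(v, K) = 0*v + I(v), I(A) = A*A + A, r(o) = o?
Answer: 9835/44 ≈ 223.52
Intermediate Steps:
I(A) = A + A**2 (I(A) = A**2 + A = A + A**2)
W(v, K) = v*(1 + v) (W(v, K) = 0*v + v*(1 + v) = 0 + v*(1 + v) = v*(1 + v))
d(w) = -160 - 8*w (d(w) = -64 + 8*(-(-4)*(1 - 4) - w) = -64 + 8*(-(-4)*(-3) - w) = -64 + 8*(-1*12 - w) = -64 + 8*(-12 - w) = -64 + (-96 - 8*w) = -160 - 8*w)
(-5*3934)/d(r(-9)) = (-5*3934)/(-160 - 8*(-9)) = -19670/(-160 + 72) = -19670/(-88) = -19670*(-1/88) = 9835/44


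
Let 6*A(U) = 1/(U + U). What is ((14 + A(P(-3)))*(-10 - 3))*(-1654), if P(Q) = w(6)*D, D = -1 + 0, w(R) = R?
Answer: 10826257/36 ≈ 3.0073e+5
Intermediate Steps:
D = -1
P(Q) = -6 (P(Q) = 6*(-1) = -6)
A(U) = 1/(12*U) (A(U) = 1/(6*(U + U)) = 1/(6*((2*U))) = (1/(2*U))/6 = 1/(12*U))
((14 + A(P(-3)))*(-10 - 3))*(-1654) = ((14 + (1/12)/(-6))*(-10 - 3))*(-1654) = ((14 + (1/12)*(-1/6))*(-13))*(-1654) = ((14 - 1/72)*(-13))*(-1654) = ((1007/72)*(-13))*(-1654) = -13091/72*(-1654) = 10826257/36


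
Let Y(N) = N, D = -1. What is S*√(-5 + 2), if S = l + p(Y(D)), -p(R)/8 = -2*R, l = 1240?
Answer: 1224*I*√3 ≈ 2120.0*I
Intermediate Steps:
p(R) = 16*R (p(R) = -(-16)*R = 16*R)
S = 1224 (S = 1240 + 16*(-1) = 1240 - 16 = 1224)
S*√(-5 + 2) = 1224*√(-5 + 2) = 1224*√(-3) = 1224*(I*√3) = 1224*I*√3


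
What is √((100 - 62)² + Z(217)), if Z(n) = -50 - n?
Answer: √1177 ≈ 34.307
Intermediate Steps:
√((100 - 62)² + Z(217)) = √((100 - 62)² + (-50 - 1*217)) = √(38² + (-50 - 217)) = √(1444 - 267) = √1177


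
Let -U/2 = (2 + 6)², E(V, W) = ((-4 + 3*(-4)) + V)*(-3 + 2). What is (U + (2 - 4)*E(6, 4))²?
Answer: 21904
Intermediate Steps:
E(V, W) = 16 - V (E(V, W) = ((-4 - 12) + V)*(-1) = (-16 + V)*(-1) = 16 - V)
U = -128 (U = -2*(2 + 6)² = -2*8² = -2*64 = -128)
(U + (2 - 4)*E(6, 4))² = (-128 + (2 - 4)*(16 - 1*6))² = (-128 - 2*(16 - 6))² = (-128 - 2*10)² = (-128 - 20)² = (-148)² = 21904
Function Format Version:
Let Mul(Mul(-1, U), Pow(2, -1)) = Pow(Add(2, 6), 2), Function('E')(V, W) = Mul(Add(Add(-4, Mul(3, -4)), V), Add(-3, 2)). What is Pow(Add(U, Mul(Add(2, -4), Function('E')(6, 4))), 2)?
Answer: 21904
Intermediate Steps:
Function('E')(V, W) = Add(16, Mul(-1, V)) (Function('E')(V, W) = Mul(Add(Add(-4, -12), V), -1) = Mul(Add(-16, V), -1) = Add(16, Mul(-1, V)))
U = -128 (U = Mul(-2, Pow(Add(2, 6), 2)) = Mul(-2, Pow(8, 2)) = Mul(-2, 64) = -128)
Pow(Add(U, Mul(Add(2, -4), Function('E')(6, 4))), 2) = Pow(Add(-128, Mul(Add(2, -4), Add(16, Mul(-1, 6)))), 2) = Pow(Add(-128, Mul(-2, Add(16, -6))), 2) = Pow(Add(-128, Mul(-2, 10)), 2) = Pow(Add(-128, -20), 2) = Pow(-148, 2) = 21904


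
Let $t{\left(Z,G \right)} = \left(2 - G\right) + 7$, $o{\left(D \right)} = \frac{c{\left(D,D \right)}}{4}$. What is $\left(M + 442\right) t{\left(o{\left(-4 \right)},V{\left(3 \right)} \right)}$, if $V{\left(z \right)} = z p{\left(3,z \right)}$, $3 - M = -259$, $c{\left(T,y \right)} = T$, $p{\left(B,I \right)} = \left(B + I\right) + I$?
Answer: $-12672$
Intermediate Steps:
$p{\left(B,I \right)} = B + 2 I$
$M = 262$ ($M = 3 - -259 = 3 + 259 = 262$)
$V{\left(z \right)} = z \left(3 + 2 z\right)$
$o{\left(D \right)} = \frac{D}{4}$
$t{\left(Z,G \right)} = 9 - G$
$\left(M + 442\right) t{\left(o{\left(-4 \right)},V{\left(3 \right)} \right)} = \left(262 + 442\right) \left(9 - 3 \left(3 + 2 \cdot 3\right)\right) = 704 \left(9 - 3 \left(3 + 6\right)\right) = 704 \left(9 - 3 \cdot 9\right) = 704 \left(9 - 27\right) = 704 \left(-18\right) = -12672$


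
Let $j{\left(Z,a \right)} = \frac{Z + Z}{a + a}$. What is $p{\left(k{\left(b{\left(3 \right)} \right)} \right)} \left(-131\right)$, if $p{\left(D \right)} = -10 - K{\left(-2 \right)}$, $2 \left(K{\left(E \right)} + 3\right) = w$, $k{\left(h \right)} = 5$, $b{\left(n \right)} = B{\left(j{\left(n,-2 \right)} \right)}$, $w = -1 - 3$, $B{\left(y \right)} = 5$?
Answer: $655$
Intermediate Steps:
$j{\left(Z,a \right)} = \frac{Z}{a}$ ($j{\left(Z,a \right)} = \frac{2 Z}{2 a} = 2 Z \frac{1}{2 a} = \frac{Z}{a}$)
$w = -4$ ($w = -1 - 3 = -4$)
$b{\left(n \right)} = 5$
$K{\left(E \right)} = -5$ ($K{\left(E \right)} = -3 + \frac{1}{2} \left(-4\right) = -3 - 2 = -5$)
$p{\left(D \right)} = -5$ ($p{\left(D \right)} = -10 - -5 = -10 + 5 = -5$)
$p{\left(k{\left(b{\left(3 \right)} \right)} \right)} \left(-131\right) = \left(-5\right) \left(-131\right) = 655$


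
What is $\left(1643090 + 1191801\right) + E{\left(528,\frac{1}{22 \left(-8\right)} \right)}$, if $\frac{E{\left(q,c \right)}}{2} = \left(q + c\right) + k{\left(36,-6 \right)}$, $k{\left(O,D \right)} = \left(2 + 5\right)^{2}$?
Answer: $\frac{249571959}{88} \approx 2.836 \cdot 10^{6}$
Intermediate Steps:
$k{\left(O,D \right)} = 49$ ($k{\left(O,D \right)} = 7^{2} = 49$)
$E{\left(q,c \right)} = 98 + 2 c + 2 q$ ($E{\left(q,c \right)} = 2 \left(\left(q + c\right) + 49\right) = 2 \left(\left(c + q\right) + 49\right) = 2 \left(49 + c + q\right) = 98 + 2 c + 2 q$)
$\left(1643090 + 1191801\right) + E{\left(528,\frac{1}{22 \left(-8\right)} \right)} = \left(1643090 + 1191801\right) + \left(98 + \frac{2}{22 \left(-8\right)} + 2 \cdot 528\right) = 2834891 + \left(98 + \frac{2}{-176} + 1056\right) = 2834891 + \left(98 + 2 \left(- \frac{1}{176}\right) + 1056\right) = 2834891 + \left(98 - \frac{1}{88} + 1056\right) = 2834891 + \frac{101551}{88} = \frac{249571959}{88}$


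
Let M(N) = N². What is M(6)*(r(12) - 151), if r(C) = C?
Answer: -5004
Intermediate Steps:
M(6)*(r(12) - 151) = 6²*(12 - 151) = 36*(-139) = -5004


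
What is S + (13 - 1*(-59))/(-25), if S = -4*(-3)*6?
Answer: 1728/25 ≈ 69.120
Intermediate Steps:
S = 72 (S = 12*6 = 72)
S + (13 - 1*(-59))/(-25) = 72 + (13 - 1*(-59))/(-25) = 72 + (13 + 59)*(-1/25) = 72 + 72*(-1/25) = 72 - 72/25 = 1728/25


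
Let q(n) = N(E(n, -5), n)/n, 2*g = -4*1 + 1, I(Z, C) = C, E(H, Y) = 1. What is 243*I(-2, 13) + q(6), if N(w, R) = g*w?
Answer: 12635/4 ≈ 3158.8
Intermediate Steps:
g = -3/2 (g = (-4*1 + 1)/2 = (-4 + 1)/2 = (1/2)*(-3) = -3/2 ≈ -1.5000)
N(w, R) = -3*w/2
q(n) = -3/(2*n) (q(n) = (-3/2*1)/n = -3/(2*n))
243*I(-2, 13) + q(6) = 243*13 - 3/2/6 = 3159 - 3/2*1/6 = 3159 - 1/4 = 12635/4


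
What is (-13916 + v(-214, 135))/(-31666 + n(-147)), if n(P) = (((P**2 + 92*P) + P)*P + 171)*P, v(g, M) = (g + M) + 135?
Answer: -13860/171475439 ≈ -8.0828e-5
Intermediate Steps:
v(g, M) = 135 + M + g (v(g, M) = (M + g) + 135 = 135 + M + g)
n(P) = P*(171 + P*(P**2 + 93*P)) (n(P) = ((P**2 + 93*P)*P + 171)*P = (P*(P**2 + 93*P) + 171)*P = (171 + P*(P**2 + 93*P))*P = P*(171 + P*(P**2 + 93*P)))
(-13916 + v(-214, 135))/(-31666 + n(-147)) = (-13916 + (135 + 135 - 214))/(-31666 - 147*(171 + (-147)**3 + 93*(-147)**2)) = (-13916 + 56)/(-31666 - 147*(171 - 3176523 + 93*21609)) = -13860/(-31666 - 147*(171 - 3176523 + 2009637)) = -13860/(-31666 - 147*(-1166715)) = -13860/(-31666 + 171507105) = -13860/171475439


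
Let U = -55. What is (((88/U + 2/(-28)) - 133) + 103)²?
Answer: 4915089/4900 ≈ 1003.1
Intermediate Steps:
(((88/U + 2/(-28)) - 133) + 103)² = (((88/(-55) + 2/(-28)) - 133) + 103)² = (((88*(-1/55) + 2*(-1/28)) - 133) + 103)² = (((-8/5 - 1/14) - 133) + 103)² = ((-117/70 - 133) + 103)² = (-9427/70 + 103)² = (-2217/70)² = 4915089/4900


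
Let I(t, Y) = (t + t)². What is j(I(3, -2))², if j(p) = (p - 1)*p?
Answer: 1587600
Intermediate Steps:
I(t, Y) = 4*t² (I(t, Y) = (2*t)² = 4*t²)
j(p) = p*(-1 + p) (j(p) = (-1 + p)*p = p*(-1 + p))
j(I(3, -2))² = ((4*3²)*(-1 + 4*3²))² = ((4*9)*(-1 + 4*9))² = (36*(-1 + 36))² = (36*35)² = 1260² = 1587600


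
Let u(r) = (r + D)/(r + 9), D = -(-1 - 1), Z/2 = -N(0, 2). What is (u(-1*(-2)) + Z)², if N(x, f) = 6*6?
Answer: 620944/121 ≈ 5131.8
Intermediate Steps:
N(x, f) = 36
Z = -72 (Z = 2*(-1*36) = 2*(-36) = -72)
D = 2 (D = -1*(-2) = 2)
u(r) = (2 + r)/(9 + r) (u(r) = (r + 2)/(r + 9) = (2 + r)/(9 + r))
(u(-1*(-2)) + Z)² = ((2 - 1*(-2))/(9 - 1*(-2)) - 72)² = ((2 + 2)/(9 + 2) - 72)² = (4/11 - 72)² = (-788/11)² = 620944/121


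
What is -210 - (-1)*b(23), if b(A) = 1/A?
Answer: -4829/23 ≈ -209.96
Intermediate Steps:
-210 - (-1)*b(23) = -210 - (-1)/23 = -210 - 1*(-1/23) = -210 + 1/23 = -4829/23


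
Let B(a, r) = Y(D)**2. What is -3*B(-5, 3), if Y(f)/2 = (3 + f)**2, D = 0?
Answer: -972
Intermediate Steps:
Y(f) = 2*(3 + f)**2
B(a, r) = 324 (B(a, r) = (2*(3 + 0)**2)**2 = (2*3**2)**2 = (2*9)**2 = 18**2 = 324)
-3*B(-5, 3) = -3*324 = -972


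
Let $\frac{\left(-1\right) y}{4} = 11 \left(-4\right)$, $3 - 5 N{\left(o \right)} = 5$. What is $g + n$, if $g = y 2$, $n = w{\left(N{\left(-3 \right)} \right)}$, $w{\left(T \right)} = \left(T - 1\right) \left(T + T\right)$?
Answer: $\frac{8828}{25} \approx 353.12$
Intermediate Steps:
$N{\left(o \right)} = - \frac{2}{5}$ ($N{\left(o \right)} = \frac{3}{5} - 1 = - \frac{2}{5}$)
$y = 176$ ($y = - 4 \cdot 11 \left(-4\right) = \left(-4\right) \left(-44\right) = 176$)
$w{\left(T \right)} = 2 T \left(-1 + T\right)$ ($w{\left(T \right)} = \left(-1 + T\right) 2 T = 2 T \left(-1 + T\right)$)
$n = \frac{28}{25}$ ($n = 2 \left(- \frac{2}{5}\right) \left(-1 - \frac{2}{5}\right) = 2 \left(- \frac{2}{5}\right) \left(- \frac{7}{5}\right) = \frac{28}{25} \approx 1.12$)
$g = 352$ ($g = 176 \cdot 2 = 352$)
$g + n = 352 + \frac{28}{25} = \frac{8828}{25}$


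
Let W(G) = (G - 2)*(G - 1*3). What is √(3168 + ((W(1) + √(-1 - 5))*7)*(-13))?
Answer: √(2986 - 91*I*√6) ≈ 54.682 - 2.0382*I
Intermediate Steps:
W(G) = (-3 + G)*(-2 + G) (W(G) = (-2 + G)*(G - 3) = (-2 + G)*(-3 + G) = (-3 + G)*(-2 + G))
√(3168 + ((W(1) + √(-1 - 5))*7)*(-13)) = √(3168 + (((6 + 1² - 5*1) + √(-1 - 5))*7)*(-13)) = √(3168 + (((6 + 1 - 5) + √(-6))*7)*(-13)) = √(3168 + ((2 + I*√6)*7)*(-13)) = √(3168 + (14 + 7*I*√6)*(-13)) = √(3168 + (-182 - 91*I*√6)) = √(2986 - 91*I*√6)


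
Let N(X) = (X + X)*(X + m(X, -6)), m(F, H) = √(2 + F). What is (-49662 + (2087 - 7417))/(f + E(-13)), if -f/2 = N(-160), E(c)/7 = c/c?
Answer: 5630795856/10549043249 + 35194880*I*√158/10549043249 ≈ 0.53377 + 0.041937*I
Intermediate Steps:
E(c) = 7 (E(c) = 7*(c/c) = 7*1 = 7)
N(X) = 2*X*(X + √(2 + X)) (N(X) = (X + X)*(X + √(2 + X)) = (2*X)*(X + √(2 + X)) = 2*X*(X + √(2 + X)))
f = -102400 + 640*I*√158 (f = -4*(-160)*(-160 + √(2 - 160)) = -4*(-160)*(-160 + √(-158)) = -4*(-160)*(-160 + I*√158) = -2*(51200 - 320*I*√158) = -102400 + 640*I*√158 ≈ -1.024e+5 + 8044.7*I)
(-49662 + (2087 - 7417))/(f + E(-13)) = (-49662 + (2087 - 7417))/((-102400 + 640*I*√158) + 7) = (-49662 - 5330)/(-102393 + 640*I*√158) = -54992/(-102393 + 640*I*√158)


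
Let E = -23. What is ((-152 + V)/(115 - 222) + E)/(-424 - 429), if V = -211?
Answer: 2098/91271 ≈ 0.022987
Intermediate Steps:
((-152 + V)/(115 - 222) + E)/(-424 - 429) = ((-152 - 211)/(115 - 222) - 23)/(-424 - 429) = (-363/(-107) - 23)/(-853) = (-363*(-1/107) - 23)*(-1/853) = (363/107 - 23)*(-1/853) = -2098/107*(-1/853) = 2098/91271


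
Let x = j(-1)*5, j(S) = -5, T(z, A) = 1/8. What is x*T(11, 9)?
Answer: -25/8 ≈ -3.1250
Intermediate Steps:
T(z, A) = 1/8
x = -25 (x = -5*5 = -25)
x*T(11, 9) = -25*1/8 = -25/8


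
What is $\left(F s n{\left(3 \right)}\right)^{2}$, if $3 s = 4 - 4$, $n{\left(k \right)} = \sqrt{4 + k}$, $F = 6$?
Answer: $0$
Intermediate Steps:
$s = 0$ ($s = \frac{4 - 4}{3} = \frac{1}{3} \cdot 0 = 0$)
$\left(F s n{\left(3 \right)}\right)^{2} = \left(6 \cdot 0 \sqrt{4 + 3}\right)^{2} = \left(0 \sqrt{7}\right)^{2} = 0^{2} = 0$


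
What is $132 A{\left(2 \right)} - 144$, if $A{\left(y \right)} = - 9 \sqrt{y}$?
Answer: $-144 - 1188 \sqrt{2} \approx -1824.1$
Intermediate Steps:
$132 A{\left(2 \right)} - 144 = 132 \left(- 9 \sqrt{2}\right) - 144 = - 1188 \sqrt{2} - 144 = -144 - 1188 \sqrt{2}$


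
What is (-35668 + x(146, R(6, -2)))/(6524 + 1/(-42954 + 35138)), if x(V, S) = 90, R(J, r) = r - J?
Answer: -278077648/50991583 ≈ -5.4534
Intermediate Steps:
(-35668 + x(146, R(6, -2)))/(6524 + 1/(-42954 + 35138)) = (-35668 + 90)/(6524 + 1/(-42954 + 35138)) = -35578/(6524 + 1/(-7816)) = -35578/(6524 - 1/7816) = -35578/50991583/7816 = -35578*7816/50991583 = -278077648/50991583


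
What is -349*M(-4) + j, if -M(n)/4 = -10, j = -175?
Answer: -14135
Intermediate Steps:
M(n) = 40 (M(n) = -4*(-10) = 40)
-349*M(-4) + j = -349*40 - 175 = -13960 - 175 = -14135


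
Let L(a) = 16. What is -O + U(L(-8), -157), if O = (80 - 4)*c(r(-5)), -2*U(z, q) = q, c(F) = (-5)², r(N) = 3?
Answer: -3643/2 ≈ -1821.5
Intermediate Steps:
c(F) = 25
U(z, q) = -q/2
O = 1900 (O = (80 - 4)*25 = 76*25 = 1900)
-O + U(L(-8), -157) = -1*1900 - ½*(-157) = -1900 + 157/2 = -3643/2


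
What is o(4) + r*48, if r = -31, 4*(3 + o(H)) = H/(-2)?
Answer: -2983/2 ≈ -1491.5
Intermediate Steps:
o(H) = -3 - H/8 (o(H) = -3 + (H/(-2))/4 = -3 + (H*(-½))/4 = -3 + (-H/2)/4 = -3 - H/8)
o(4) + r*48 = (-3 - ⅛*4) - 31*48 = (-3 - ½) - 1488 = -7/2 - 1488 = -2983/2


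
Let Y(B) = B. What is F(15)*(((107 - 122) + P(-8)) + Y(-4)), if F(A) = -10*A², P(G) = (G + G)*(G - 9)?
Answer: -569250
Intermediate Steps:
P(G) = 2*G*(-9 + G) (P(G) = (2*G)*(-9 + G) = 2*G*(-9 + G))
F(15)*(((107 - 122) + P(-8)) + Y(-4)) = (-10*15²)*(((107 - 122) + 2*(-8)*(-9 - 8)) - 4) = (-10*225)*((-15 + 2*(-8)*(-17)) - 4) = -2250*((-15 + 272) - 4) = -2250*(257 - 4) = -2250*253 = -569250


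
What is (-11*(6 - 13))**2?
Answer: 5929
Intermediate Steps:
(-11*(6 - 13))**2 = (-11*(-7))**2 = 77**2 = 5929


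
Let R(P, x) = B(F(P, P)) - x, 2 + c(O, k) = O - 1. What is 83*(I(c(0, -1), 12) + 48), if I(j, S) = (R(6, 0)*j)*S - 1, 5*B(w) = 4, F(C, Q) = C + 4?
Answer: 7553/5 ≈ 1510.6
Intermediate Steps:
F(C, Q) = 4 + C
B(w) = 4/5 (B(w) = (1/5)*4 = 4/5)
c(O, k) = -3 + O (c(O, k) = -2 + (O - 1) = -2 + (-1 + O) = -3 + O)
R(P, x) = 4/5 - x
I(j, S) = -1 + 4*S*j/5 (I(j, S) = ((4/5 - 1*0)*j)*S - 1 = ((4/5 + 0)*j)*S - 1 = (4*j/5)*S - 1 = 4*S*j/5 - 1 = -1 + 4*S*j/5)
83*(I(c(0, -1), 12) + 48) = 83*((-1 + (4/5)*12*(-3 + 0)) + 48) = 83*((-1 + (4/5)*12*(-3)) + 48) = 83*((-1 - 144/5) + 48) = 83*(-149/5 + 48) = 83*(91/5) = 7553/5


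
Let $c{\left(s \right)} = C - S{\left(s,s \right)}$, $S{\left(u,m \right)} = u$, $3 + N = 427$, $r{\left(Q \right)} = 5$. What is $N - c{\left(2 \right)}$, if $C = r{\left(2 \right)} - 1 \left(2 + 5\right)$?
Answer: $428$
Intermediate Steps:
$N = 424$ ($N = -3 + 427 = 424$)
$C = -2$ ($C = 5 - 1 \left(2 + 5\right) = 5 - 1 \cdot 7 = 5 - 7 = -2$)
$c{\left(s \right)} = -2 - s$
$N - c{\left(2 \right)} = 424 - \left(-2 - 2\right) = 424 - -4 = 424 + 4 = 428$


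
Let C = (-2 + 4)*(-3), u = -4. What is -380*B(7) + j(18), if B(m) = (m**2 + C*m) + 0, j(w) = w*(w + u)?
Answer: -2408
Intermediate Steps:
j(w) = w*(-4 + w) (j(w) = w*(w - 4) = w*(-4 + w))
C = -6 (C = 2*(-3) = -6)
B(m) = m**2 - 6*m (B(m) = (m**2 - 6*m) + 0 = m**2 - 6*m)
-380*B(7) + j(18) = -2660*(-6 + 7) + 18*(-4 + 18) = -2660 + 18*14 = -380*7 + 252 = -2660 + 252 = -2408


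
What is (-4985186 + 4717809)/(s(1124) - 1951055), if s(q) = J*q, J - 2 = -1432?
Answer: 267377/3558375 ≈ 0.075140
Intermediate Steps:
J = -1430 (J = 2 - 1432 = -1430)
s(q) = -1430*q
(-4985186 + 4717809)/(s(1124) - 1951055) = (-4985186 + 4717809)/(-1430*1124 - 1951055) = -267377/(-1607320 - 1951055) = -267377/(-3558375) = -267377*(-1/3558375) = 267377/3558375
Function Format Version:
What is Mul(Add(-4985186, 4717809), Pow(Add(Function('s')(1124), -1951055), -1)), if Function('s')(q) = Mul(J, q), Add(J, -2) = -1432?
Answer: Rational(267377, 3558375) ≈ 0.075140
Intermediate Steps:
J = -1430 (J = Add(2, -1432) = -1430)
Function('s')(q) = Mul(-1430, q)
Mul(Add(-4985186, 4717809), Pow(Add(Function('s')(1124), -1951055), -1)) = Mul(Add(-4985186, 4717809), Pow(Add(Mul(-1430, 1124), -1951055), -1)) = Mul(-267377, Pow(Add(-1607320, -1951055), -1)) = Mul(-267377, Pow(-3558375, -1)) = Mul(-267377, Rational(-1, 3558375)) = Rational(267377, 3558375)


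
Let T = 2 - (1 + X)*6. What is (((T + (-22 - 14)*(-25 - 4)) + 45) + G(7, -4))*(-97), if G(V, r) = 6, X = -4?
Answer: -108155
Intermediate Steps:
T = 20 (T = 2 - (1 - 4)*6 = 2 - (-3)*6 = 2 - 1*(-18) = 2 + 18 = 20)
(((T + (-22 - 14)*(-25 - 4)) + 45) + G(7, -4))*(-97) = (((20 + (-22 - 14)*(-25 - 4)) + 45) + 6)*(-97) = (((20 - 36*(-29)) + 45) + 6)*(-97) = (((20 + 1044) + 45) + 6)*(-97) = ((1064 + 45) + 6)*(-97) = (1109 + 6)*(-97) = 1115*(-97) = -108155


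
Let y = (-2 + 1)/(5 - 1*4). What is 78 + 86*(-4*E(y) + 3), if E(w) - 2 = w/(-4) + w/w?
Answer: -782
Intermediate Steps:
y = -1 (y = -1/(5 - 4) = -1/1 = -1*1 = -1)
E(w) = 3 - w/4 (E(w) = 2 + (w/(-4) + w/w) = 2 + (w*(-¼) + 1) = 2 + (-w/4 + 1) = 2 + (1 - w/4) = 3 - w/4)
78 + 86*(-4*E(y) + 3) = 78 + 86*(-4*(3 - ¼*(-1)) + 3) = 78 + 86*(-4*(3 + ¼) + 3) = 78 + 86*(-4*13/4 + 3) = 78 + 86*(-13 + 3) = 78 + 86*(-10) = 78 - 860 = -782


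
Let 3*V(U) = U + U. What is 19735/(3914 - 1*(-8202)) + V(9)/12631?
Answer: 249345481/153037196 ≈ 1.6293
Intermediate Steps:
V(U) = 2*U/3 (V(U) = (U + U)/3 = (2*U)/3 = 2*U/3)
19735/(3914 - 1*(-8202)) + V(9)/12631 = 19735/(3914 - 1*(-8202)) + ((⅔)*9)/12631 = 19735/(3914 + 8202) + 6*(1/12631) = 19735/12116 + 6/12631 = 249345481/153037196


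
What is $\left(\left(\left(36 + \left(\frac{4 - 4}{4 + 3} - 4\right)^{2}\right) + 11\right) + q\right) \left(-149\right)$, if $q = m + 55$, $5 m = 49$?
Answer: $- \frac{95211}{5} \approx -19042.0$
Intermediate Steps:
$m = \frac{49}{5}$ ($m = \frac{1}{5} \cdot 49 = \frac{49}{5} \approx 9.8$)
$q = \frac{324}{5}$ ($q = \frac{49}{5} + 55 = \frac{324}{5} \approx 64.8$)
$\left(\left(\left(36 + \left(\frac{4 - 4}{4 + 3} - 4\right)^{2}\right) + 11\right) + q\right) \left(-149\right) = \left(\left(\left(36 + \left(\frac{4 - 4}{4 + 3} - 4\right)^{2}\right) + 11\right) + \frac{324}{5}\right) \left(-149\right) = \left(\left(\left(36 + \left(\frac{0}{7} - 4\right)^{2}\right) + 11\right) + \frac{324}{5}\right) \left(-149\right) = \left(\left(\left(36 + \left(0 \cdot \frac{1}{7} - 4\right)^{2}\right) + 11\right) + \frac{324}{5}\right) \left(-149\right) = \left(\left(\left(36 + \left(0 - 4\right)^{2}\right) + 11\right) + \frac{324}{5}\right) \left(-149\right) = \left(\left(\left(36 + \left(-4\right)^{2}\right) + 11\right) + \frac{324}{5}\right) \left(-149\right) = \left(\left(\left(36 + 16\right) + 11\right) + \frac{324}{5}\right) \left(-149\right) = \left(\left(52 + 11\right) + \frac{324}{5}\right) \left(-149\right) = \left(63 + \frac{324}{5}\right) \left(-149\right) = \frac{639}{5} \left(-149\right) = - \frac{95211}{5}$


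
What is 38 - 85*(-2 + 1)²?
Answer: -47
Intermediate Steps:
38 - 85*(-2 + 1)² = 38 - 85*(-1)² = 38 - 85*1 = 38 - 85 = -47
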